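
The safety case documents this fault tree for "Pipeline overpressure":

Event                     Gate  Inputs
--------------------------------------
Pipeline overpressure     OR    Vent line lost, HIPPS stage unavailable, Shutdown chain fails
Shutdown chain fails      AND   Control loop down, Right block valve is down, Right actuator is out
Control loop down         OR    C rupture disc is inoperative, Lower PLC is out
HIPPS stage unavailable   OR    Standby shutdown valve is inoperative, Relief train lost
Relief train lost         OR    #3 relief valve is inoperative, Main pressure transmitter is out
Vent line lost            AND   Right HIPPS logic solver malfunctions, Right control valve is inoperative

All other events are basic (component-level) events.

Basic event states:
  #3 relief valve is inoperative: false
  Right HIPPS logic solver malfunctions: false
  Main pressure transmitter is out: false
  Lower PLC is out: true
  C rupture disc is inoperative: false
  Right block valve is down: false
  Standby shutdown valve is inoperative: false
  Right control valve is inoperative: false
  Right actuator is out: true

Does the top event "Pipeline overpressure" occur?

No

Vent line lost [AND]: Right HIPPS logic solver malfunctions=not, Right control valve is inoperative=not → not all inputs occur → does not occur.
Relief train lost [OR]: #3 relief valve is inoperative=not, Main pressure transmitter is out=not → no input occurs → does not occur.
HIPPS stage unavailable [OR]: Standby shutdown valve is inoperative=not, Relief train lost=not → no input occurs → does not occur.
Control loop down [OR]: C rupture disc is inoperative=not, Lower PLC is out=occurs → at least one input occurs → occurs.
Shutdown chain fails [AND]: Control loop down=occurs, Right block valve is down=not, Right actuator is out=occurs → not all inputs occur → does not occur.
Pipeline overpressure [OR]: Vent line lost=not, HIPPS stage unavailable=not, Shutdown chain fails=not → no input occurs → does not occur.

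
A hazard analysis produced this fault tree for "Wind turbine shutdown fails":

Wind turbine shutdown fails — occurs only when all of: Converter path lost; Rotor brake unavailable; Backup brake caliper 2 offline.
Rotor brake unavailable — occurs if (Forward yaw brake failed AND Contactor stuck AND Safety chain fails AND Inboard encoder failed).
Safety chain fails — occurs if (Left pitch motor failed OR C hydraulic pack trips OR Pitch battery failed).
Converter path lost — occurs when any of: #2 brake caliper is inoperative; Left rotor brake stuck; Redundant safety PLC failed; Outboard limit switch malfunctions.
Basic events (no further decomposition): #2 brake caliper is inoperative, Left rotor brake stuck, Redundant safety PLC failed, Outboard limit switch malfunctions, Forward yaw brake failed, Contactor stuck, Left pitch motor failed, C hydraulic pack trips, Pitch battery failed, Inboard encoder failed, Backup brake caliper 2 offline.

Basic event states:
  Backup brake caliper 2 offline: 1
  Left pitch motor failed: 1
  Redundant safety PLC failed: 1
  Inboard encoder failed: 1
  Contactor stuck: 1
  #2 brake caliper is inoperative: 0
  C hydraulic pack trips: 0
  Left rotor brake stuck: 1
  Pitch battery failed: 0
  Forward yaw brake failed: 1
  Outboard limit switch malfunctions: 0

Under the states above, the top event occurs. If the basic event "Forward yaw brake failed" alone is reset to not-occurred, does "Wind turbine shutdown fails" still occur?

Counterfactual: set "Forward yaw brake failed" to not occurred.
Converter path lost [OR]: #2 brake caliper is inoperative=not, Left rotor brake stuck=occurs, Redundant safety PLC failed=occurs, Outboard limit switch malfunctions=not → at least one input occurs → occurs.
Safety chain fails [OR]: Left pitch motor failed=occurs, C hydraulic pack trips=not, Pitch battery failed=not → at least one input occurs → occurs.
Rotor brake unavailable [AND]: Forward yaw brake failed=not, Contactor stuck=occurs, Safety chain fails=occurs, Inboard encoder failed=occurs → not all inputs occur → does not occur.
Wind turbine shutdown fails [AND]: Converter path lost=occurs, Rotor brake unavailable=not, Backup brake caliper 2 offline=occurs → not all inputs occur → does not occur.

No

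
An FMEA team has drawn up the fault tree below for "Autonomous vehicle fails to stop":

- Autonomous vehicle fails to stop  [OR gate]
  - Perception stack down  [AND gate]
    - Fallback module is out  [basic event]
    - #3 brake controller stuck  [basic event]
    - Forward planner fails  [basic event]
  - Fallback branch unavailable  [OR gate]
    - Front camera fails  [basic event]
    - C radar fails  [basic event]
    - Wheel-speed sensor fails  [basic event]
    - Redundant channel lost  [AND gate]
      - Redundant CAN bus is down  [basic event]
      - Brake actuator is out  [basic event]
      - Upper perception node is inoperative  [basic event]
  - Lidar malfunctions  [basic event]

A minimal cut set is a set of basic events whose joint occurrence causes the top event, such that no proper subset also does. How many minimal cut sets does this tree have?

Perception stack down [AND]: one cut set from each child combined → 1 × 1 × 1 = 1 cut set(s).
Redundant channel lost [AND]: one cut set from each child combined → 1 × 1 × 1 = 1 cut set(s).
Fallback branch unavailable [OR]: union of children's cut sets → 4 cut set(s).
Autonomous vehicle fails to stop [OR]: union of children's cut sets → 6 cut set(s).
Minimal cut sets: {#3 brake controller stuck, Fallback module is out, Forward planner fails}; {Front camera fails}; {C radar fails}; {Wheel-speed sensor fails}; {Brake actuator is out, Redundant CAN bus is down, Upper perception node is inoperative}; {Lidar malfunctions}.

6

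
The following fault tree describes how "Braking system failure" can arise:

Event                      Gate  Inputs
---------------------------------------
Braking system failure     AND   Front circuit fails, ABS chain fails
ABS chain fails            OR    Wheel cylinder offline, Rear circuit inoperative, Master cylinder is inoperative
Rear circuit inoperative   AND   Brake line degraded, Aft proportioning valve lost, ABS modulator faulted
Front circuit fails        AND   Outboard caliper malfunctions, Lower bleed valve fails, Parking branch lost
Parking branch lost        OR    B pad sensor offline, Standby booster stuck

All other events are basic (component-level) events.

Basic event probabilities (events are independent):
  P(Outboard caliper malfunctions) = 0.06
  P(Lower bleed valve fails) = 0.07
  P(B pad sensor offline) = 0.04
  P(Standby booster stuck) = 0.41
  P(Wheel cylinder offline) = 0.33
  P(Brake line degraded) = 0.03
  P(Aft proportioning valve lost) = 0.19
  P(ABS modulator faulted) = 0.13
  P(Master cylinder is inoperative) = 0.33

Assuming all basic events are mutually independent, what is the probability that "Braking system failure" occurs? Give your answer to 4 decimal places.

0.0010

P(Parking branch lost) [OR] = 1 − (1−0.04) × (1−0.41) = 0.433600
P(Front circuit fails) [AND] = 0.06 × 0.07 × 0.433600 = 0.001821
P(Rear circuit inoperative) [AND] = 0.03 × 0.19 × 0.13 = 0.000741
P(ABS chain fails) [OR] = 1 − (1−0.33) × (1−0.000741) × (1−0.33) = 0.551433
P(Braking system failure) [AND] = 0.001821 × 0.551433 = 0.001004
Rounded to 4 decimal places: P(Braking system failure) ≈ 0.0010.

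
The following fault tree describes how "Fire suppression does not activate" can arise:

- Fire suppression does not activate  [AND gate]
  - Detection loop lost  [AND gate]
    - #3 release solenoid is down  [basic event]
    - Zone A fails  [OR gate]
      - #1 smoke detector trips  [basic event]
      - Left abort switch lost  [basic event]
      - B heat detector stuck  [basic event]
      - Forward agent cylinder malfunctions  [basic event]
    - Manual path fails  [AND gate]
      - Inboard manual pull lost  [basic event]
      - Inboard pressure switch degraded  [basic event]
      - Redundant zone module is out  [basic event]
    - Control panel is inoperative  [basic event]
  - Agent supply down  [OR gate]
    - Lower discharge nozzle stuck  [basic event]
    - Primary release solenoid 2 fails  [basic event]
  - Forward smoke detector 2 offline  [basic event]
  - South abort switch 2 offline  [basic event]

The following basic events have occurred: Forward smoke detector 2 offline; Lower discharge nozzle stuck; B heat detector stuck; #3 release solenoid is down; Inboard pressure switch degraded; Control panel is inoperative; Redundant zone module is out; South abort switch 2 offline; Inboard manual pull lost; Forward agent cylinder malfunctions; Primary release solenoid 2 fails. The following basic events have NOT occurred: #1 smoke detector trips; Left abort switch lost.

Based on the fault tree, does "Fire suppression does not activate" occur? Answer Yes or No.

Zone A fails [OR]: #1 smoke detector trips=not, Left abort switch lost=not, B heat detector stuck=occurs, Forward agent cylinder malfunctions=occurs → at least one input occurs → occurs.
Manual path fails [AND]: Inboard manual pull lost=occurs, Inboard pressure switch degraded=occurs, Redundant zone module is out=occurs → all inputs occur → occurs.
Detection loop lost [AND]: #3 release solenoid is down=occurs, Zone A fails=occurs, Manual path fails=occurs, Control panel is inoperative=occurs → all inputs occur → occurs.
Agent supply down [OR]: Lower discharge nozzle stuck=occurs, Primary release solenoid 2 fails=occurs → at least one input occurs → occurs.
Fire suppression does not activate [AND]: Detection loop lost=occurs, Agent supply down=occurs, Forward smoke detector 2 offline=occurs, South abort switch 2 offline=occurs → all inputs occur → occurs.

Yes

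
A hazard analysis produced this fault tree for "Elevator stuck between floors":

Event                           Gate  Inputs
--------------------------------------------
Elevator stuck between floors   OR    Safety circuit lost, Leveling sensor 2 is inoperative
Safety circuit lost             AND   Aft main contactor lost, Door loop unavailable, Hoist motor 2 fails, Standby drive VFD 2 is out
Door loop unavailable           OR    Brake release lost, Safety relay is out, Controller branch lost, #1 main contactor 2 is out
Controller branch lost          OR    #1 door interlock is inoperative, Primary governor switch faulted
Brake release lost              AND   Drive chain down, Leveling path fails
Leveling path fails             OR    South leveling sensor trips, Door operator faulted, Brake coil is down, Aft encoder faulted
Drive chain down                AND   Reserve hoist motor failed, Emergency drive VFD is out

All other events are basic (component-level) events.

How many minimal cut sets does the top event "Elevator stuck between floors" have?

9

Drive chain down [AND]: one cut set from each child combined → 1 × 1 = 1 cut set(s).
Leveling path fails [OR]: union of children's cut sets → 4 cut set(s).
Brake release lost [AND]: one cut set from each child combined → 1 × 4 = 4 cut set(s).
Controller branch lost [OR]: union of children's cut sets → 2 cut set(s).
Door loop unavailable [OR]: union of children's cut sets → 8 cut set(s).
Safety circuit lost [AND]: one cut set from each child combined → 1 × 8 × 1 × 1 = 8 cut set(s).
Elevator stuck between floors [OR]: union of children's cut sets → 9 cut set(s).
Minimal cut sets: {Aft main contactor lost, Emergency drive VFD is out, Hoist motor 2 fails, Reserve hoist motor failed, South leveling sensor trips, Standby drive VFD 2 is out}; {Aft main contactor lost, Door operator faulted, Emergency drive VFD is out, Hoist motor 2 fails, Reserve hoist motor failed, Standby drive VFD 2 is out}; {Aft main contactor lost, Brake coil is down, Emergency drive VFD is out, Hoist motor 2 fails, Reserve hoist motor failed, Standby drive VFD 2 is out}; {Aft encoder faulted, Aft main contactor lost, Emergency drive VFD is out, Hoist motor 2 fails, Reserve hoist motor failed, Standby drive VFD 2 is out}; {Aft main contactor lost, Hoist motor 2 fails, Safety relay is out, Standby drive VFD 2 is out}; {#1 door interlock is inoperative, Aft main contactor lost, Hoist motor 2 fails, Standby drive VFD 2 is out}; {Aft main contactor lost, Hoist motor 2 fails, Primary governor switch faulted, Standby drive VFD 2 is out}; {#1 main contactor 2 is out, Aft main contactor lost, Hoist motor 2 fails, Standby drive VFD 2 is out}; {Leveling sensor 2 is inoperative}.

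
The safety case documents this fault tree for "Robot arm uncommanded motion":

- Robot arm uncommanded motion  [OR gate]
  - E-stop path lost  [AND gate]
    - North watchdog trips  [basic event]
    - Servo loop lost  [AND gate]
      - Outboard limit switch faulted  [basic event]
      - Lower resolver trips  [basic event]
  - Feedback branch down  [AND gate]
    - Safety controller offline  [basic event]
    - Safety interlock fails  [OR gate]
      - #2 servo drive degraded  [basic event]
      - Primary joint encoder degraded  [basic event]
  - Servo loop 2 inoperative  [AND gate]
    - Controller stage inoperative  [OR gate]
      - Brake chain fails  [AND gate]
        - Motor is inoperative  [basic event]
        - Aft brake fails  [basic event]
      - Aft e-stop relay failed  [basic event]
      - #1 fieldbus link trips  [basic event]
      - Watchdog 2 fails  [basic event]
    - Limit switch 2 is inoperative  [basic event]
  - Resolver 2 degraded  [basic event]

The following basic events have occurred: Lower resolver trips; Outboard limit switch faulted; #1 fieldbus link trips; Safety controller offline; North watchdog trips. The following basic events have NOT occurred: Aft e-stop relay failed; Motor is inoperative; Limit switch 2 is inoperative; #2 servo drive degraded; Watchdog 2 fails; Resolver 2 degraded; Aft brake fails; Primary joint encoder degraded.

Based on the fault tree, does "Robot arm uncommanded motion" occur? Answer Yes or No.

Servo loop lost [AND]: Outboard limit switch faulted=occurs, Lower resolver trips=occurs → all inputs occur → occurs.
E-stop path lost [AND]: North watchdog trips=occurs, Servo loop lost=occurs → all inputs occur → occurs.
Safety interlock fails [OR]: #2 servo drive degraded=not, Primary joint encoder degraded=not → no input occurs → does not occur.
Feedback branch down [AND]: Safety controller offline=occurs, Safety interlock fails=not → not all inputs occur → does not occur.
Brake chain fails [AND]: Motor is inoperative=not, Aft brake fails=not → not all inputs occur → does not occur.
Controller stage inoperative [OR]: Brake chain fails=not, Aft e-stop relay failed=not, #1 fieldbus link trips=occurs, Watchdog 2 fails=not → at least one input occurs → occurs.
Servo loop 2 inoperative [AND]: Controller stage inoperative=occurs, Limit switch 2 is inoperative=not → not all inputs occur → does not occur.
Robot arm uncommanded motion [OR]: E-stop path lost=occurs, Feedback branch down=not, Servo loop 2 inoperative=not, Resolver 2 degraded=not → at least one input occurs → occurs.

Yes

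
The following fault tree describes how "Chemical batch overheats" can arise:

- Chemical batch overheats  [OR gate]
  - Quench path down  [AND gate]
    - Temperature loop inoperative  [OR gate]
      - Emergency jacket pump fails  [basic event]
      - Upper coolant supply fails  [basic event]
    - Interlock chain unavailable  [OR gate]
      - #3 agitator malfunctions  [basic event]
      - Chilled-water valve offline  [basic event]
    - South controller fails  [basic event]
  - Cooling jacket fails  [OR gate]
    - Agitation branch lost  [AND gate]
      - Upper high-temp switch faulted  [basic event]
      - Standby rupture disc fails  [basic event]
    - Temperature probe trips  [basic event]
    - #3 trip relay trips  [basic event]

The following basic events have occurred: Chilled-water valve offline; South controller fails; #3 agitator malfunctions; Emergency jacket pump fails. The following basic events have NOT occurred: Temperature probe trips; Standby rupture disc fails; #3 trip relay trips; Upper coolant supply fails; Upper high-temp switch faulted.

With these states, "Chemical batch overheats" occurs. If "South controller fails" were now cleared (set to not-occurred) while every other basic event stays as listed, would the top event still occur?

Counterfactual: set "South controller fails" to not occurred.
Temperature loop inoperative [OR]: Emergency jacket pump fails=occurs, Upper coolant supply fails=not → at least one input occurs → occurs.
Interlock chain unavailable [OR]: #3 agitator malfunctions=occurs, Chilled-water valve offline=occurs → at least one input occurs → occurs.
Quench path down [AND]: Temperature loop inoperative=occurs, Interlock chain unavailable=occurs, South controller fails=not → not all inputs occur → does not occur.
Agitation branch lost [AND]: Upper high-temp switch faulted=not, Standby rupture disc fails=not → not all inputs occur → does not occur.
Cooling jacket fails [OR]: Agitation branch lost=not, Temperature probe trips=not, #3 trip relay trips=not → no input occurs → does not occur.
Chemical batch overheats [OR]: Quench path down=not, Cooling jacket fails=not → no input occurs → does not occur.

No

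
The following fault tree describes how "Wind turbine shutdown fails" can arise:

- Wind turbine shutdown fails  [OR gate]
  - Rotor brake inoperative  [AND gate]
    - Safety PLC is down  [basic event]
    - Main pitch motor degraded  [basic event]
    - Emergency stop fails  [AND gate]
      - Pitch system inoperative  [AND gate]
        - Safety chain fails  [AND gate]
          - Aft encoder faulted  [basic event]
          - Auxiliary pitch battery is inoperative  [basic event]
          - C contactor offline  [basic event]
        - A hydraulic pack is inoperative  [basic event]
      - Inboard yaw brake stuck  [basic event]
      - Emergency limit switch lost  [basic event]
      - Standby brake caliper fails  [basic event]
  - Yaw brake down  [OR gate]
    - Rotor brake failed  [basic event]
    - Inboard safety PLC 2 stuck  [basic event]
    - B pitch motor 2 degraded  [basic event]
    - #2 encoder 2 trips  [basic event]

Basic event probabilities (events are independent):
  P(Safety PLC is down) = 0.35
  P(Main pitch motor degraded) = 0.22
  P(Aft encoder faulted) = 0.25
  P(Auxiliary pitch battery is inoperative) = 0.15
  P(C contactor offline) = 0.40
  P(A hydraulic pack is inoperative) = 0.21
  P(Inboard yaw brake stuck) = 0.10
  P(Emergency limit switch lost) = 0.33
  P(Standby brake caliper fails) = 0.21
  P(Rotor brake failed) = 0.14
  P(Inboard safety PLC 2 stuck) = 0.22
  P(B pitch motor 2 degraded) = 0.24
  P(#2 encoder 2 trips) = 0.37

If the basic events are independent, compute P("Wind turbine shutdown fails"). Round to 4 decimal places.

P(Safety chain fails) [AND] = 0.25 × 0.15 × 0.40 = 0.015000
P(Pitch system inoperative) [AND] = 0.015000 × 0.21 = 0.003150
P(Emergency stop fails) [AND] = 0.003150 × 0.10 × 0.33 × 0.21 = 0.000022
P(Rotor brake inoperative) [AND] = 0.35 × 0.22 × 0.000022 = 0.000002
P(Yaw brake down) [OR] = 1 − (1−0.14) × (1−0.22) × (1−0.24) × (1−0.37) = 0.678821
P(Wind turbine shutdown fails) [OR] = 1 − (1−0.000002) × (1−0.678821) = 0.678822
Rounded to 4 decimal places: P(Wind turbine shutdown fails) ≈ 0.6788.

0.6788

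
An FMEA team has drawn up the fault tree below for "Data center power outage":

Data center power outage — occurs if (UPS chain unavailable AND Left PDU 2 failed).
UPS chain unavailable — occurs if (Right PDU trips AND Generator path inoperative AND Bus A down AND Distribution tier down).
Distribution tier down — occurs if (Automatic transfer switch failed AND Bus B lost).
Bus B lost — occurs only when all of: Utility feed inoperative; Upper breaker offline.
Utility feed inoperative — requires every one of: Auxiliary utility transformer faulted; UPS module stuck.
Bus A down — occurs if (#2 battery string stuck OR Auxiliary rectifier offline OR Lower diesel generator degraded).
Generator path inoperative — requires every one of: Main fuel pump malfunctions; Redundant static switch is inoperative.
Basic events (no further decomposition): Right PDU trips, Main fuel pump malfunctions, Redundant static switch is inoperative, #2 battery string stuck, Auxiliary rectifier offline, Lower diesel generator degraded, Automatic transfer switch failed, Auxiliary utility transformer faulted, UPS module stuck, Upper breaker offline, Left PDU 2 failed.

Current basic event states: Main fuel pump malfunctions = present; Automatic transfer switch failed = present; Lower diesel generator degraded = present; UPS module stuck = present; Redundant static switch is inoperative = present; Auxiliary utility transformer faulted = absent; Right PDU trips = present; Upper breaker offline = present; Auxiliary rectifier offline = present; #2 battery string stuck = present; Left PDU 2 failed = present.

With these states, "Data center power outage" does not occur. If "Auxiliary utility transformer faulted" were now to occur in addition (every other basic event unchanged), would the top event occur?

Counterfactual: set "Auxiliary utility transformer faulted" to occurred.
Generator path inoperative [AND]: Main fuel pump malfunctions=occurs, Redundant static switch is inoperative=occurs → all inputs occur → occurs.
Bus A down [OR]: #2 battery string stuck=occurs, Auxiliary rectifier offline=occurs, Lower diesel generator degraded=occurs → at least one input occurs → occurs.
Utility feed inoperative [AND]: Auxiliary utility transformer faulted=occurs, UPS module stuck=occurs → all inputs occur → occurs.
Bus B lost [AND]: Utility feed inoperative=occurs, Upper breaker offline=occurs → all inputs occur → occurs.
Distribution tier down [AND]: Automatic transfer switch failed=occurs, Bus B lost=occurs → all inputs occur → occurs.
UPS chain unavailable [AND]: Right PDU trips=occurs, Generator path inoperative=occurs, Bus A down=occurs, Distribution tier down=occurs → all inputs occur → occurs.
Data center power outage [AND]: UPS chain unavailable=occurs, Left PDU 2 failed=occurs → all inputs occur → occurs.

Yes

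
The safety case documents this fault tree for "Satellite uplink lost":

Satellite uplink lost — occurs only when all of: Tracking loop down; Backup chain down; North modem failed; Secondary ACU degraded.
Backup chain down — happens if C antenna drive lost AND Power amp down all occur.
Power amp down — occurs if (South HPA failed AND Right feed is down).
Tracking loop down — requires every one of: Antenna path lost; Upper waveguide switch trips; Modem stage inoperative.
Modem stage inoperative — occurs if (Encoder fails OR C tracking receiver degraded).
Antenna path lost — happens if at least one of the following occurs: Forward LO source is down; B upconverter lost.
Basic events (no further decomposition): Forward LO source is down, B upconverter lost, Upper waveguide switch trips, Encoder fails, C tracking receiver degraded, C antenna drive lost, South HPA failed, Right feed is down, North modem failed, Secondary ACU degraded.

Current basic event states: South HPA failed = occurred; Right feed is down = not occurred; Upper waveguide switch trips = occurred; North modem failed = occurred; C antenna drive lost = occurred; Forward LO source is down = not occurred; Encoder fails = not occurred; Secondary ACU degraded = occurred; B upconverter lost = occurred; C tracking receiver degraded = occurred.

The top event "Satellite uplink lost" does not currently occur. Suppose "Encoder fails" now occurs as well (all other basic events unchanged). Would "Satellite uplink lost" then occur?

Counterfactual: set "Encoder fails" to occurred.
Antenna path lost [OR]: Forward LO source is down=not, B upconverter lost=occurs → at least one input occurs → occurs.
Modem stage inoperative [OR]: Encoder fails=occurs, C tracking receiver degraded=occurs → at least one input occurs → occurs.
Tracking loop down [AND]: Antenna path lost=occurs, Upper waveguide switch trips=occurs, Modem stage inoperative=occurs → all inputs occur → occurs.
Power amp down [AND]: South HPA failed=occurs, Right feed is down=not → not all inputs occur → does not occur.
Backup chain down [AND]: C antenna drive lost=occurs, Power amp down=not → not all inputs occur → does not occur.
Satellite uplink lost [AND]: Tracking loop down=occurs, Backup chain down=not, North modem failed=occurs, Secondary ACU degraded=occurs → not all inputs occur → does not occur.

No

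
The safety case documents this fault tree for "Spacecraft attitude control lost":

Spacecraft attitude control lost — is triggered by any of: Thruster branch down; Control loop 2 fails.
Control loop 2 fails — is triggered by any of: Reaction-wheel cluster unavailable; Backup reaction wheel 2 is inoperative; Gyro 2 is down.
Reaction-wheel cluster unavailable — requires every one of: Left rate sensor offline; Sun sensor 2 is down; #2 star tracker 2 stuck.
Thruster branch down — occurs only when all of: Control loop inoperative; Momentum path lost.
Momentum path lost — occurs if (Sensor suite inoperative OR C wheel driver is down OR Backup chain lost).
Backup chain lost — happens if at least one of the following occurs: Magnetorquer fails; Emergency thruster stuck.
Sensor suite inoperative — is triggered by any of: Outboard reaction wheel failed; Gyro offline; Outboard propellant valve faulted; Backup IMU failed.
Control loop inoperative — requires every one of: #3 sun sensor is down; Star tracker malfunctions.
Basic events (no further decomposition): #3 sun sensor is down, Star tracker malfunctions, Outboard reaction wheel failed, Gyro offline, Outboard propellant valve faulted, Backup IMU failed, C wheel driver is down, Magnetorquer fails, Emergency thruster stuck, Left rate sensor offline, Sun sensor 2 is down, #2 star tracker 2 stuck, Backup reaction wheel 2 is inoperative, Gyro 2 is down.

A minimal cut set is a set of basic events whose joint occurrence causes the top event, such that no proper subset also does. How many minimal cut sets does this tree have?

10

Control loop inoperative [AND]: one cut set from each child combined → 1 × 1 = 1 cut set(s).
Sensor suite inoperative [OR]: union of children's cut sets → 4 cut set(s).
Backup chain lost [OR]: union of children's cut sets → 2 cut set(s).
Momentum path lost [OR]: union of children's cut sets → 7 cut set(s).
Thruster branch down [AND]: one cut set from each child combined → 1 × 7 = 7 cut set(s).
Reaction-wheel cluster unavailable [AND]: one cut set from each child combined → 1 × 1 × 1 = 1 cut set(s).
Control loop 2 fails [OR]: union of children's cut sets → 3 cut set(s).
Spacecraft attitude control lost [OR]: union of children's cut sets → 10 cut set(s).
Minimal cut sets: {#3 sun sensor is down, Outboard reaction wheel failed, Star tracker malfunctions}; {#3 sun sensor is down, Gyro offline, Star tracker malfunctions}; {#3 sun sensor is down, Outboard propellant valve faulted, Star tracker malfunctions}; {#3 sun sensor is down, Backup IMU failed, Star tracker malfunctions}; {#3 sun sensor is down, C wheel driver is down, Star tracker malfunctions}; {#3 sun sensor is down, Magnetorquer fails, Star tracker malfunctions}; {#3 sun sensor is down, Emergency thruster stuck, Star tracker malfunctions}; {#2 star tracker 2 stuck, Left rate sensor offline, Sun sensor 2 is down}; {Backup reaction wheel 2 is inoperative}; {Gyro 2 is down}.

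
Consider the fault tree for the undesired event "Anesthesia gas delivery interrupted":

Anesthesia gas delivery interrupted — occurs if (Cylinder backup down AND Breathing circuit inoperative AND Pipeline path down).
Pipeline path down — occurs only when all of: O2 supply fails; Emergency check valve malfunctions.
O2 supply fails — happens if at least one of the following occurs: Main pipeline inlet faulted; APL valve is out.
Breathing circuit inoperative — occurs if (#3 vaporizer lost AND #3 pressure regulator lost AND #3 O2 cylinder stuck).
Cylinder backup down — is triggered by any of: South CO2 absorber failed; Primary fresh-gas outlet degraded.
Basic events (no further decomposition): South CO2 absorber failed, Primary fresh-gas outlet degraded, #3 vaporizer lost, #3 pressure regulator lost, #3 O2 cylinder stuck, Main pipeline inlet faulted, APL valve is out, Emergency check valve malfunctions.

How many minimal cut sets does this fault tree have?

Cylinder backup down [OR]: union of children's cut sets → 2 cut set(s).
Breathing circuit inoperative [AND]: one cut set from each child combined → 1 × 1 × 1 = 1 cut set(s).
O2 supply fails [OR]: union of children's cut sets → 2 cut set(s).
Pipeline path down [AND]: one cut set from each child combined → 2 × 1 = 2 cut set(s).
Anesthesia gas delivery interrupted [AND]: one cut set from each child combined → 2 × 1 × 2 = 4 cut set(s).
Minimal cut sets: {#3 O2 cylinder stuck, #3 pressure regulator lost, #3 vaporizer lost, Emergency check valve malfunctions, Main pipeline inlet faulted, South CO2 absorber failed}; {#3 O2 cylinder stuck, #3 pressure regulator lost, #3 vaporizer lost, APL valve is out, Emergency check valve malfunctions, South CO2 absorber failed}; {#3 O2 cylinder stuck, #3 pressure regulator lost, #3 vaporizer lost, Emergency check valve malfunctions, Main pipeline inlet faulted, Primary fresh-gas outlet degraded}; {#3 O2 cylinder stuck, #3 pressure regulator lost, #3 vaporizer lost, APL valve is out, Emergency check valve malfunctions, Primary fresh-gas outlet degraded}.

4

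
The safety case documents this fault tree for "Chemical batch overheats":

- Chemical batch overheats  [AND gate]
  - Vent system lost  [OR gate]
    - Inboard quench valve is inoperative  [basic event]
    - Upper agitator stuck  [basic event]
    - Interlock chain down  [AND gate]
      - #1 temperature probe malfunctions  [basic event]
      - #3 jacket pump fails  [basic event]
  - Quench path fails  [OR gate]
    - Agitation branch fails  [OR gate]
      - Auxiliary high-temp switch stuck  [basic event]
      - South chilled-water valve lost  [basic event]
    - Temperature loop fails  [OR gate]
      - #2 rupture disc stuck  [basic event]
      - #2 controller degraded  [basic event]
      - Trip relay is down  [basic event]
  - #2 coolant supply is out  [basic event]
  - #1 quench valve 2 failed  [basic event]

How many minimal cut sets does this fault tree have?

15

Interlock chain down [AND]: one cut set from each child combined → 1 × 1 = 1 cut set(s).
Vent system lost [OR]: union of children's cut sets → 3 cut set(s).
Agitation branch fails [OR]: union of children's cut sets → 2 cut set(s).
Temperature loop fails [OR]: union of children's cut sets → 3 cut set(s).
Quench path fails [OR]: union of children's cut sets → 5 cut set(s).
Chemical batch overheats [AND]: one cut set from each child combined → 3 × 5 × 1 × 1 = 15 cut set(s).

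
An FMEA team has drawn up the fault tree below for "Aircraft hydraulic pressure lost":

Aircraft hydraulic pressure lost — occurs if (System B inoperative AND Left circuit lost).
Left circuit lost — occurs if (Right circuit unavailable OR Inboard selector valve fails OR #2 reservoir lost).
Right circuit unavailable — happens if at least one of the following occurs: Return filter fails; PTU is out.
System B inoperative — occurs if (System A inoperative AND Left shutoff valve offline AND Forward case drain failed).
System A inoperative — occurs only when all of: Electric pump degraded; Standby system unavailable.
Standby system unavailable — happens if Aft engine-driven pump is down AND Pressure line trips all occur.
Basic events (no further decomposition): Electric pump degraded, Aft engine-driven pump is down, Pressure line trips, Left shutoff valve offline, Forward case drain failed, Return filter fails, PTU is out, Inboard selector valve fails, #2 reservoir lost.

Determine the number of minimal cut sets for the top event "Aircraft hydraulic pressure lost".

4

Standby system unavailable [AND]: one cut set from each child combined → 1 × 1 = 1 cut set(s).
System A inoperative [AND]: one cut set from each child combined → 1 × 1 = 1 cut set(s).
System B inoperative [AND]: one cut set from each child combined → 1 × 1 × 1 = 1 cut set(s).
Right circuit unavailable [OR]: union of children's cut sets → 2 cut set(s).
Left circuit lost [OR]: union of children's cut sets → 4 cut set(s).
Aircraft hydraulic pressure lost [AND]: one cut set from each child combined → 1 × 4 = 4 cut set(s).
Minimal cut sets: {Aft engine-driven pump is down, Electric pump degraded, Forward case drain failed, Left shutoff valve offline, Pressure line trips, Return filter fails}; {Aft engine-driven pump is down, Electric pump degraded, Forward case drain failed, Left shutoff valve offline, PTU is out, Pressure line trips}; {Aft engine-driven pump is down, Electric pump degraded, Forward case drain failed, Inboard selector valve fails, Left shutoff valve offline, Pressure line trips}; {#2 reservoir lost, Aft engine-driven pump is down, Electric pump degraded, Forward case drain failed, Left shutoff valve offline, Pressure line trips}.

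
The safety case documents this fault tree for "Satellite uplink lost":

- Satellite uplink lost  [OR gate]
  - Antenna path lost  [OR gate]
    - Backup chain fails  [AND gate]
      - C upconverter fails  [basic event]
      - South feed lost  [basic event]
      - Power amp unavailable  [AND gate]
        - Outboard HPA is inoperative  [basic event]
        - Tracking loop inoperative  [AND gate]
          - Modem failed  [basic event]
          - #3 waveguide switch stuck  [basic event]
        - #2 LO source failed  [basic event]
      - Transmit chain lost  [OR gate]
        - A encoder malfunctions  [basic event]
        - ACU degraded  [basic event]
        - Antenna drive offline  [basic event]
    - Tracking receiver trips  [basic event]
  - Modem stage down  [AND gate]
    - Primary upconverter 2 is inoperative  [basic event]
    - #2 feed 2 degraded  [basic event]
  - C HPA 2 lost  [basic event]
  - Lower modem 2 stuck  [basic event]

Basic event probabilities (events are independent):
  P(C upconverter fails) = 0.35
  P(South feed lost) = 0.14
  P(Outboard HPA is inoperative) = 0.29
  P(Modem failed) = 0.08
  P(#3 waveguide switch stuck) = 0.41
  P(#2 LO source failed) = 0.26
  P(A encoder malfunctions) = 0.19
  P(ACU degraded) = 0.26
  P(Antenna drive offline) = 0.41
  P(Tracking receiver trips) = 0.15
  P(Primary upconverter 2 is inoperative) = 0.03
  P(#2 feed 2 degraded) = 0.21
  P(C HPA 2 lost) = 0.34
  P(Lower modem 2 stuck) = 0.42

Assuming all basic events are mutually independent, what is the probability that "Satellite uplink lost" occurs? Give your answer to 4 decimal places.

P(Tracking loop inoperative) [AND] = 0.08 × 0.41 = 0.032800
P(Power amp unavailable) [AND] = 0.29 × 0.032800 × 0.26 = 0.002473
P(Transmit chain lost) [OR] = 1 − (1−0.19) × (1−0.26) × (1−0.41) = 0.646354
P(Backup chain fails) [AND] = 0.35 × 0.14 × 0.002473 × 0.646354 = 0.000078
P(Antenna path lost) [OR] = 1 − (1−0.000078) × (1−0.15) = 0.150066
P(Modem stage down) [AND] = 0.03 × 0.21 = 0.006300
P(Satellite uplink lost) [OR] = 1 − (1−0.150066) × (1−0.006300) × (1−0.34) × (1−0.42) = 0.676695
Rounded to 4 decimal places: P(Satellite uplink lost) ≈ 0.6767.

0.6767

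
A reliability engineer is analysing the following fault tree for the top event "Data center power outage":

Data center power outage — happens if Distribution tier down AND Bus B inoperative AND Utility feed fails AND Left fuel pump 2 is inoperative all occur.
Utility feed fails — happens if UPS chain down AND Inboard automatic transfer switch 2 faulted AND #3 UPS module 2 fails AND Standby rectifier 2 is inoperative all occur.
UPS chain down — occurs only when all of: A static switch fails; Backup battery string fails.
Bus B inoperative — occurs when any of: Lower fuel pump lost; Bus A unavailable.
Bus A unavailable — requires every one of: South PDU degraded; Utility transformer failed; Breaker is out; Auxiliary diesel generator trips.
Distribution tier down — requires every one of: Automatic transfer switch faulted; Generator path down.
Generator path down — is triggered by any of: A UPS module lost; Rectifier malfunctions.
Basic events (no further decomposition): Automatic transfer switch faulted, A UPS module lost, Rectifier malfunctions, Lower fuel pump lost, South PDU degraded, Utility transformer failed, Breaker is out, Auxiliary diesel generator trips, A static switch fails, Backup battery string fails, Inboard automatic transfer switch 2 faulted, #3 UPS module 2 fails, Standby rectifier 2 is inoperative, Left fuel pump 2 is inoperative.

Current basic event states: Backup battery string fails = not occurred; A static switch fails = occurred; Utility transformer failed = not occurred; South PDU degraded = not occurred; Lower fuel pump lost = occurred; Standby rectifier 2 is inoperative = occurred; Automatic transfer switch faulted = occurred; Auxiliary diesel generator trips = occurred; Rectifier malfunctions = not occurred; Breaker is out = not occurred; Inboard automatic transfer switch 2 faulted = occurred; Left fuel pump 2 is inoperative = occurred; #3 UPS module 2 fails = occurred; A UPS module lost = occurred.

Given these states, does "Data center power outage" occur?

Generator path down [OR]: A UPS module lost=occurs, Rectifier malfunctions=not → at least one input occurs → occurs.
Distribution tier down [AND]: Automatic transfer switch faulted=occurs, Generator path down=occurs → all inputs occur → occurs.
Bus A unavailable [AND]: South PDU degraded=not, Utility transformer failed=not, Breaker is out=not, Auxiliary diesel generator trips=occurs → not all inputs occur → does not occur.
Bus B inoperative [OR]: Lower fuel pump lost=occurs, Bus A unavailable=not → at least one input occurs → occurs.
UPS chain down [AND]: A static switch fails=occurs, Backup battery string fails=not → not all inputs occur → does not occur.
Utility feed fails [AND]: UPS chain down=not, Inboard automatic transfer switch 2 faulted=occurs, #3 UPS module 2 fails=occurs, Standby rectifier 2 is inoperative=occurs → not all inputs occur → does not occur.
Data center power outage [AND]: Distribution tier down=occurs, Bus B inoperative=occurs, Utility feed fails=not, Left fuel pump 2 is inoperative=occurs → not all inputs occur → does not occur.

No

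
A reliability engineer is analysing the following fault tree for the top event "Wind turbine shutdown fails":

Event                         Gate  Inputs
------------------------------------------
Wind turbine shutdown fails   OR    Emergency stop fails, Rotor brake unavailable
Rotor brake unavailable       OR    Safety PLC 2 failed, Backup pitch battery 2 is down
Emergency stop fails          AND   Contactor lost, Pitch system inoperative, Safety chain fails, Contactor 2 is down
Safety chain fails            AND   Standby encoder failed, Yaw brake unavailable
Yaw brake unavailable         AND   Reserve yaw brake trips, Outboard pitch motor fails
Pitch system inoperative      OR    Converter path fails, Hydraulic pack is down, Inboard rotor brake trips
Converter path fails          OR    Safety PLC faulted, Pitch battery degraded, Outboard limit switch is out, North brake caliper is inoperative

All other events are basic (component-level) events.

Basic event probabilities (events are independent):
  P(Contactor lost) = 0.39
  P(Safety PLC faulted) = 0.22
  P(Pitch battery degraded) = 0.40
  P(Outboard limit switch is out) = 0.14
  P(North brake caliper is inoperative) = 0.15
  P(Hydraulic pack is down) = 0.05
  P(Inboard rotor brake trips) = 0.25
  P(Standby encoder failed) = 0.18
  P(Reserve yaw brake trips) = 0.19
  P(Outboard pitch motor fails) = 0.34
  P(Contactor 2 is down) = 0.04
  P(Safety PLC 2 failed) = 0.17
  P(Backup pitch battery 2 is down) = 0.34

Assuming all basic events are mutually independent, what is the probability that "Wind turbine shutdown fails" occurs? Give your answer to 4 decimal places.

0.4523

P(Converter path fails) [OR] = 1 − (1−0.22) × (1−0.40) × (1−0.14) × (1−0.15) = 0.657892
P(Pitch system inoperative) [OR] = 1 − (1−0.657892) × (1−0.05) × (1−0.25) = 0.756248
P(Yaw brake unavailable) [AND] = 0.19 × 0.34 = 0.064600
P(Safety chain fails) [AND] = 0.18 × 0.064600 = 0.011628
P(Emergency stop fails) [AND] = 0.39 × 0.756248 × 0.011628 × 0.04 = 0.000137
P(Rotor brake unavailable) [OR] = 1 − (1−0.17) × (1−0.34) = 0.452200
P(Wind turbine shutdown fails) [OR] = 1 − (1−0.000137) × (1−0.452200) = 0.452275
Rounded to 4 decimal places: P(Wind turbine shutdown fails) ≈ 0.4523.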